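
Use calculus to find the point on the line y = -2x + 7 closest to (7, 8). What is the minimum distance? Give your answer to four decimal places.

Minimize D(x)^2 = (x - 7)^2 + (-2x - 1)^2.
d/dx[D^2] = 2(x - 7) + 2·(-2)·(-2x - 1) = 0 ⇒ x = 1.
Then y = 5 and the distance is √(45) ≈ 6.7082.

6.7082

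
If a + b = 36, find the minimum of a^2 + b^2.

With a + b = 36, a^2 + b^2 = a^2 + (36 − a)^2.
The derivative 2a − 2(36 − a) = 4a − 72 vanishes at a = 18; second derivative 4 > 0, a minimum.
The minimum is 2·(18)^2 = 648.

648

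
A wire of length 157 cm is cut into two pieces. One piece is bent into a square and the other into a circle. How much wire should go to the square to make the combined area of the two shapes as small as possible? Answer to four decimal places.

87.9356

Let x be the length used for the square. Square side x/4; circle radius (157−x)/(2π).
A(x) = (x/4)² + π·((157−x)/(2π))² = x²/16 + (157−x)²/(4π) for 0 ≤ x ≤ 157. A'(x) = x/8 − (157−x)/(2π) = 0 gives x = 4·157/(π+4) ≈ 87.9356.
A'' = 1/8 + 1/(2π) > 0, so this gives the minimum combined area; x ≈ 87.9356 cm to the square.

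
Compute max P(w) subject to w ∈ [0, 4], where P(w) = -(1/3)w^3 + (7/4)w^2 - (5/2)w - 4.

P'(w) = -w^2 + (7/2)w - 5/2, which vanishes at w = 1 and w = 5/2.
Compare values at every candidate in [0, 4]: P(0) = -4; P(1) = -61/12; P(5/2) = -217/48; P(4) = -22/3.
Hence the absolute maximum is -4 at w = 0.

-4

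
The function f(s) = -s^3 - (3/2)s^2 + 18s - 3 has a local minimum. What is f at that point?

f'(s) = -3s^2 - 3s + 18 = 0 at s = -3, 2.
Since f''(s) = -6s - 3, we get f''(-3) = 15 > 0 ⇒ local minimum; f''(2) = -15 < 0 ⇒ local maximum.
The local minimum is f(-3) = -87/2.

-87/2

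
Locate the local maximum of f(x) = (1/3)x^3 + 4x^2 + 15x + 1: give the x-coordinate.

-5

Critical points: f'(x) = x^2 + 8x + 15 vanishes at x = -5, -3.
f''(x) = 2x + 8. f''(-5) = -2 < 0 ⇒ local maximum; f''(-3) = 2 > 0 ⇒ local minimum.
Thus f has its local maximum at x = -5, with value -47/3.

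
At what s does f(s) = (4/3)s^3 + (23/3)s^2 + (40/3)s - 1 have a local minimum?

-4/3

f'(s) = 4s^2 + (46/3)s + 40/3. Setting f'(s) = 0 gives s ∈ {-5/2, -4/3}.
f''(s) = 8s + 46/3. f''(-5/2) = -14/3 < 0 ⇒ local maximum; f''(-4/3) = 14/3 > 0 ⇒ local minimum.
Thus f has its local minimum at s = -4/3, with value -673/81.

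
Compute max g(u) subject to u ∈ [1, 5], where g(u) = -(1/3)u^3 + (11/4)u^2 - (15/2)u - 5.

Differentiating, g'(u) = -u^2 + (11/2)u - 15/2; which vanishes at u = 5/2 and u = 3.
Evaluating at the critical points and endpoints: g(1) = -121/12; g(5/2) = -565/48; g(3) = -47/4; g(5) = -185/12.
Hence the absolute maximum is -121/12 at u = 1.

-121/12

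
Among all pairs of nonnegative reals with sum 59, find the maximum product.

With x + y = 59, the product is P(x) = x(59 − x).
P'(x) = 59 − 2x = 0 gives x = 59/2; P'' = −2 < 0, so this is the maximum.
P = 59/2·59/2 = 3481/4.

3481/4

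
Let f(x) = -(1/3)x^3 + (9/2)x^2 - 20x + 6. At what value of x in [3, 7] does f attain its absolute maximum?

3

The derivative is -x^2 + 9x - 20, which vanishes at x = 4 and x = 5.
Candidates: f(3) = -45/2, f(4) = -70/3, f(5) = -139/6, f(7) = -167/6.
So the maximum is f(3) = -45/2.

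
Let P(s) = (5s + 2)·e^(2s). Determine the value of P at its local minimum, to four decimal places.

Differentiating with the product rule gives P'(s) = (10s + 9)·e^(2s). Since e^(2s) > 0, the only critical point is s = -9/10.
P''(-9/10) has the same sign as 10 > 0, so this is a local minimum.
P(-9/10) = (-5/2)·e^(-9/5) ≈ -0.4132.

-0.4132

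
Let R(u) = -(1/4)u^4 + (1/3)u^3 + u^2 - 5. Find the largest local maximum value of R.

R'(u) = -u^3 + u^2 + 2u = 0 at u = -1, 0, 2.
Since R''(u) = -3u^2 + 2u + 2, we get R''(-1) = -3 < 0 ⇒ local maximum; R''(0) = 2 > 0 ⇒ local minimum; R''(2) = -6 < 0 ⇒ local maximum.
Thus R has its largest local maximum at u = 2, with value -7/3.

-7/3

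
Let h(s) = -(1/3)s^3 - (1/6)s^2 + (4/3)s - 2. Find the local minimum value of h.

h'(s) = -s^2 - (1/3)s + 4/3 = 0 at s = -4/3, 1.
h''(s) = -2s - 1/3. h''(-4/3) = 7/3 > 0 ⇒ local minimum; h''(1) = -7/3 < 0 ⇒ local maximum.
So the local minimum value is h(-4/3) = -266/81.

-266/81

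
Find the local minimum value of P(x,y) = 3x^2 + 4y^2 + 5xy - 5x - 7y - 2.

∂P/∂x = 6x + 5y - 5 = 0 and ∂P/∂y = 5x + 8y - 7 = 0, so (x, y) = (5/23, 17/23).
The Hessian has P_{xx} = 6, P_{yy} = 8, P_{xy} = 5, giving D = 23 > 0 with P_{xx} > 0, so the point is a local minimum.
P(5/23, 17/23) = -118/23.

-118/23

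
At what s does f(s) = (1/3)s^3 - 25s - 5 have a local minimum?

Critical points: f'(s) = s^2 - 25 vanishes at s = -5, 5.
f''(s) = 2s. f''(-5) = -10 < 0 ⇒ local maximum; f''(5) = 10 > 0 ⇒ local minimum.
So the local minimum value is f(5) = -265/3.

5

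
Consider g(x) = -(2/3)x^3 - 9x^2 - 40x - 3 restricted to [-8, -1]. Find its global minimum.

g'(x) = -2x^2 - 18x - 40, which vanishes at x = -5 and x = -4.
Compare values at every candidate in [-8, -1]: g(-8) = 247/3; g(-5) = 166/3; g(-4) = 167/3; g(-1) = 86/3.
The minimum over the interval is 86/3, attained at x = -1.

86/3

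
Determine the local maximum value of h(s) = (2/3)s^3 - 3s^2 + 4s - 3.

Critical points: h'(s) = 2s^2 - 6s + 4 vanishes at s = 1, 2.
Second-derivative test with h''(s) = 4s - 6: h''(1) = -2 < 0 ⇒ local maximum; h''(2) = 2 > 0 ⇒ local minimum.
So the local maximum value is h(1) = -4/3.

-4/3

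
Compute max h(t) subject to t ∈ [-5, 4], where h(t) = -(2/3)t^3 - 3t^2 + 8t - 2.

The derivative is -2t^2 - 6t + 8, which vanishes at t = -4 and t = 1.
Candidates: h(-5) = -101/3; h(-4) = -118/3; h(1) = 7/3; h(4) = -182/3.
Hence the absolute maximum is 7/3 at t = 1.

7/3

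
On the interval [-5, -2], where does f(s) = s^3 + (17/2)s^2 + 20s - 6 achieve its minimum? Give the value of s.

-2

f'(s) = 3s^2 + 17s + 20, whose only zero in [-5, -2] is s = -4.
Candidates: f(-5) = -37/2; f(-4) = -14; f(-2) = -20.
The minimum over the interval is -20, attained at s = -2.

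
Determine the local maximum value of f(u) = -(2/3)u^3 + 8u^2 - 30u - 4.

-112/3

f'(u) = -2u^2 + 16u - 30. Setting f'(u) = 0 gives u ∈ {3, 5}.
f''(u) = -4u + 16. f''(3) = 4 > 0 ⇒ local minimum; f''(5) = -4 < 0 ⇒ local maximum.
So the local maximum value is f(5) = -112/3.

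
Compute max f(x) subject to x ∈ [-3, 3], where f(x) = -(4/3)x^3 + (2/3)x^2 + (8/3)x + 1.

The derivative is -4x^2 + (4/3)x + 8/3, which vanishes at x = -2/3 and x = 1.
Evaluating at the critical points and endpoints: f(-3) = 35; f(-2/3) = -7/81; f(1) = 3; f(3) = -21.
Hence the absolute maximum is 35 at x = -3.

35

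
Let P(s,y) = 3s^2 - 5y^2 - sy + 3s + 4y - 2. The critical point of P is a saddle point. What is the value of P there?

∂P/∂s = 6s - y + 3 = 0 and ∂P/∂y = -s - 10y + 4 = 0, so (s, y) = (-26/61, 27/61).
The Hessian has P_{ss} = 6, P_{yy} = -10, P_{sy} = -1, giving D = -61 < 0, so the point is a saddle point.
P(-26/61, 27/61) = -107/61.

-107/61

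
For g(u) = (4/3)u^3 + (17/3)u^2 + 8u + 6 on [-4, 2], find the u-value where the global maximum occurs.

2

g'(u) = 4u^2 + (34/3)u + 8, which vanishes at u = -3/2 and u = -4/3.
Candidates: g(-4) = -62/3,  g(-3/2) = 9/4,  g(-4/3) = 182/81,  g(2) = 166/3.
The maximum over the interval is 166/3, attained at u = 2.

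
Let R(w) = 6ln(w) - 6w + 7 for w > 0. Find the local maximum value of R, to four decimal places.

1.0000

R'(w) = 6/w − 6 = 0 gives w = 1.
R''(w) = -6/w², which is negative for w > 0, so this is a local maximum.
R(1) = 6·ln(1) - 6 + 7 ≈ 1.0000.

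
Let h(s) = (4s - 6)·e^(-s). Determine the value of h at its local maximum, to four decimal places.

0.3283

Differentiating with the product rule gives h'(s) = (-4s + 10)·e^(-s). Since e^(-s) > 0, the only critical point is s = 5/2.
h''(5/2) has the same sign as -4 < 0, so this is a local maximum.
h(5/2) = (4)·e^(-5/2) ≈ 0.3283.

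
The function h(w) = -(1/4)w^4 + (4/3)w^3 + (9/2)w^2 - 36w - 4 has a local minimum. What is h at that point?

-223/4

h'(w) = -w^3 + 4w^2 + 9w - 36 = 0 at w = -3, 3, 4.
Since h''(w) = -3w^2 + 8w + 9, we get h''(-3) = -42 < 0 ⇒ local maximum; h''(3) = 6 > 0 ⇒ local minimum; h''(4) = -7 < 0 ⇒ local maximum.
So the local minimum value is h(3) = -223/4.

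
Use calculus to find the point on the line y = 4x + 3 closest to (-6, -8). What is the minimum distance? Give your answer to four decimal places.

Minimize D(x)^2 = (x + 6)^2 + (4x + 11)^2.
d/dx[D^2] = 2(x + 6) + 2·4·(4x + 11) = 0 ⇒ x = -50/17.
Then y = -149/17 and the distance is √(169/17) ≈ 3.1530.

3.1530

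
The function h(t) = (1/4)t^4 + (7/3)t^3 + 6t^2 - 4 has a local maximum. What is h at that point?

29/4

Critical points: h'(t) = t^3 + 7t^2 + 12t vanishes at t = -4, -3, 0.
Second-derivative test with h''(t) = 3t^2 + 14t + 12: h''(-4) = 4 > 0 ⇒ local minimum; h''(-3) = -3 < 0 ⇒ local maximum; h''(0) = 12 > 0 ⇒ local minimum.
So the local maximum value is h(-3) = 29/4.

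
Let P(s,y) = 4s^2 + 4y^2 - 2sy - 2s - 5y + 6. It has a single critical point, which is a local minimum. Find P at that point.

56/15

∂P/∂s = 8s - 2y - 2 = 0 and ∂P/∂y = -2s + 8y - 5 = 0, so (s, y) = (13/30, 11/15).
The Hessian has P_{ss} = 8, P_{yy} = 8, P_{sy} = -2, giving D = 60 > 0 with P_{ss} > 0, so the point is a local minimum.
P(13/30, 11/15) = 56/15.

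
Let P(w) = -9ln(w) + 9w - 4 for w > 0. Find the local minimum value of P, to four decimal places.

P'(w) = -9/w + 9 = 0 gives w = 1.
P''(w) = 9/w², which is positive for w > 0, so this is a local minimum.
P(1) = -9·ln(1) + 9 - 4 ≈ 5.0000.

5.0000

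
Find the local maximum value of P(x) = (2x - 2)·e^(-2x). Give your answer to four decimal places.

0.0498

Differentiating with the product rule gives P'(x) = (-4x + 6)·e^(-2x). Since e^(-2x) > 0, the only critical point is x = 3/2.
P''(3/2) has the same sign as -4 < 0, so this is a local maximum.
P(3/2) = (1)·e^(-3) ≈ 0.0498.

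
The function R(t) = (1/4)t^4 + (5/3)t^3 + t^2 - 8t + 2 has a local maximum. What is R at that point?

38/3

Critical points: R'(t) = t^3 + 5t^2 + 2t - 8 vanishes at t = -4, -2, 1.
Second-derivative test with R''(t) = 3t^2 + 10t + 2: R''(-4) = 10 > 0 ⇒ local minimum; R''(-2) = -6 < 0 ⇒ local maximum; R''(1) = 15 > 0 ⇒ local minimum.
So the local maximum value is R(-2) = 38/3.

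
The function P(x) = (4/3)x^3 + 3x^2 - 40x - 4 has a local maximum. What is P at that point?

P'(x) = 4x^2 + 6x - 40 = 0 at x = -4, 5/2.
Second-derivative test with P''(x) = 8x + 6: P''(-4) = -26 < 0 ⇒ local maximum; P''(5/2) = 26 > 0 ⇒ local minimum.
So the local maximum value is P(-4) = 356/3.

356/3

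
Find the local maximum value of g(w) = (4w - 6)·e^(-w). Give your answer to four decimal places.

0.3283

By the product rule, g'(w) = (-4w + 10)·e^(-w). Since e^(-w) > 0, the only critical point is w = 5/2.
g''(5/2) has the same sign as -4 < 0, so this is a local maximum.
g(5/2) = (4)·e^(-5/2) ≈ 0.3283.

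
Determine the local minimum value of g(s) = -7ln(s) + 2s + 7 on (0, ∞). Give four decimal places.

5.2307

g'(s) = -7/s + 2 = 0 gives s = 7/2.
g''(s) = 7/s², which is positive for s > 0, so this is a local minimum.
g(7/2) = -7·ln(7/2) + 7 + 7 ≈ 5.2307.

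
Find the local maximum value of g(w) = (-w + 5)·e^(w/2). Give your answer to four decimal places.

8.9634

By the product rule, g'(w) = (-(1/2)w + 3/2)·e^(w/2). Since e^(w/2) > 0, the only critical point is w = 3.
g''(3) has the same sign as -1/2 < 0, so this is a local maximum.
g(3) = (2)·e^(3/2) ≈ 8.9634.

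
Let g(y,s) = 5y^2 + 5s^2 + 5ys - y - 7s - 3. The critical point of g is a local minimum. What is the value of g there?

-88/15

∂g/∂y = 10y + 5s - 1 = 0 and ∂g/∂s = 5y + 10s - 7 = 0, so (y, s) = (-1/3, 13/15).
The Hessian has g_{yy} = 10, g_{ss} = 10, g_{ys} = 5, giving D = 75 > 0 with g_{yy} > 0, so the point is a local minimum.
g(-1/3, 13/15) = -88/15.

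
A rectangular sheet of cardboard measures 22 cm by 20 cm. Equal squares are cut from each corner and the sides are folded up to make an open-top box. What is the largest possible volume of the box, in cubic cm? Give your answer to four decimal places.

With cut size x, the volume is V(x) = x(22 − 2x)(20 − 2x) for 0 < x < 10.
V'(x) = 12x^2 − 168x + 440. Setting V'(x) = 0 gives x ≈ 3.4881 (the root in (0, 10)).
V''(x) = 24x − 168 is negative there, so this is the maximum; V ≈ 682.5059.

682.5059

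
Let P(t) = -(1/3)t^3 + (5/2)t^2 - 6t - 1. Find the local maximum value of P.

P'(t) = -t^2 + 5t - 6 = 0 at t = 2, 3.
Second-derivative test with P''(t) = -2t + 5: P''(2) = 1 > 0 ⇒ local minimum; P''(3) = -1 < 0 ⇒ local maximum.
The local maximum is P(3) = -11/2.

-11/2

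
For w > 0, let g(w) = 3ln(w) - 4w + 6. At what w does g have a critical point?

3/4

g'(w) = 3/w − 4 = 0 gives w = 3/4.
g''(w) = -3/w², which is negative for w > 0, so this is a local maximum.
g(3/4) = 3·ln(3/4) - 3 + 6 ≈ 2.1370.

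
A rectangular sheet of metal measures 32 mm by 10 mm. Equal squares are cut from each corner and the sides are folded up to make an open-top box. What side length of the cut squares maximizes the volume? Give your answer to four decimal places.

2.2742

With cut size x, the volume is V(x) = x(32 − 2x)(10 − 2x) for 0 < x < 5.
V'(x) = 12x^2 − 168x + 320. Setting V'(x) = 0 gives x ≈ 2.2742 (the root in (0, 5)).
V''(x) = 24x − 168 is negative there, so this is the maximum; V ≈ 340.3457.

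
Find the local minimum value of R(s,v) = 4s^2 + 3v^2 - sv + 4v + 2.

∂R/∂s = 8s - v = 0 and ∂R/∂v = -s + 6v + 4 = 0, so (s, v) = (-4/47, -32/47).
The Hessian has R_{ss} = 8, R_{vv} = 6, R_{sv} = -1, giving D = 47 > 0 with R_{ss} > 0, so the point is a local minimum.
R(-4/47, -32/47) = 30/47.

30/47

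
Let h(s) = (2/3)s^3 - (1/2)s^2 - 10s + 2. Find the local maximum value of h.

Critical points: h'(s) = 2s^2 - s - 10 vanishes at s = -2, 5/2.
h''(s) = 4s - 1. h''(-2) = -9 < 0 ⇒ local maximum; h''(5/2) = 9 > 0 ⇒ local minimum.
So the local maximum value is h(-2) = 44/3.

44/3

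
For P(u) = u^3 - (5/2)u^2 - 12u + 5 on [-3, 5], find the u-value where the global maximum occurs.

-4/3

The derivative is 3u^2 - 5u - 12, which vanishes at u = -4/3 and u = 3.
Compare values at every candidate in [-3, 5]: P(-3) = -17/2,  P(-4/3) = 383/27,  P(3) = -53/2,  P(5) = 15/2.
The maximum over the interval is 383/27, attained at u = -4/3.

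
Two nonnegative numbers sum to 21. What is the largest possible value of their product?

441/4

With x + y = 21, the product is P(x) = x(21 − x).
P'(x) = 21 − 2x = 0 gives x = 21/2; P'' = −2 < 0, so this is the maximum.
P = 21/2·21/2 = 441/4.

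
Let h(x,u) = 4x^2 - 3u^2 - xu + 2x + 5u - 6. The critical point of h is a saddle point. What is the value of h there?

-4

∂h/∂x = 8x - u + 2 = 0 and ∂h/∂u = -x - 6u + 5 = 0, so (x, u) = (-1/7, 6/7).
The Hessian has h_{xx} = 8, h_{uu} = -6, h_{xu} = -1, giving D = -49 < 0, so the point is a saddle point.
h(-1/7, 6/7) = -4.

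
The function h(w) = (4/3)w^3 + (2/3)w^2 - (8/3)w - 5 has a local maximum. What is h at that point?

-3

h'(w) = 4w^2 + (4/3)w - 8/3 = 0 at w = -1, 2/3.
Second-derivative test with h''(w) = 8w + 4/3: h''(-1) = -20/3 < 0 ⇒ local maximum; h''(2/3) = 20/3 > 0 ⇒ local minimum.
Thus h has its local maximum at w = -1, with value -3.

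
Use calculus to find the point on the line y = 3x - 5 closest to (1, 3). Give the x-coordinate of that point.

Minimize D(x)^2 = (x - 1)^2 + (3x - 8)^2.
d/dx[D^2] = 2(x - 1) + 2·3·(3x - 8) = 0 ⇒ x = 5/2.
Then y = 5/2 and the distance is √(5/2) ≈ 1.5811.

5/2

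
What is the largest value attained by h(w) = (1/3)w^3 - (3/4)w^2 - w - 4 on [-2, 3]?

Differentiating, h'(w) = w^2 - (3/2)w - 1; which vanishes at w = -1/2 and w = 2.
Candidates: h(-2) = -23/3,  h(-1/2) = -179/48,  h(2) = -19/3,  h(3) = -19/4.
The maximum over the interval is -179/48, attained at w = -1/2.

-179/48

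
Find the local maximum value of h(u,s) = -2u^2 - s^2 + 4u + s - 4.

-7/4

∂h/∂u = -4u + 4 = 0 and ∂h/∂s = -2s + 1 = 0, so (u, s) = (1, 1/2).
The Hessian has h_{uu} = -4, h_{ss} = -2, h_{us} = 0, giving D = 8 > 0 with h_{uu} < 0, so the point is a local maximum.
h(1, 1/2) = -7/4.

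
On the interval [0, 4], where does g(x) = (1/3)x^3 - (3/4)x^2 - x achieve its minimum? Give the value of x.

2

Differentiating, g'(x) = x^2 - (3/2)x - 1; whose only zero in [0, 4] is x = 2.
Compare values at every candidate in [0, 4]: g(0) = 0, g(2) = -7/3, g(4) = 16/3.
Hence the absolute minimum is -7/3 at x = 2.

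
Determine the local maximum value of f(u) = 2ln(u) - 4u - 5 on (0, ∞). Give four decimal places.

f'(u) = 2/u − 4 = 0 gives u = 1/2.
f''(u) = -2/u², which is negative for u > 0, so this is a local maximum.
f(1/2) = 2·ln(1/2) - 2 - 5 ≈ -8.3863.

-8.3863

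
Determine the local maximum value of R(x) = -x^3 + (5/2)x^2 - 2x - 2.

Critical points: R'(x) = -3x^2 + 5x - 2 vanishes at x = 2/3, 1.
Second-derivative test with R''(x) = -6x + 5: R''(2/3) = 1 > 0 ⇒ local minimum; R''(1) = -1 < 0 ⇒ local maximum.
The local maximum is R(1) = -5/2.

-5/2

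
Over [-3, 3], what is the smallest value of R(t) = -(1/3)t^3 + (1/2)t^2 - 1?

-11/2

R'(t) = -t^2 + t, which vanishes at t = 0 and t = 1.
Evaluating at the critical points and endpoints: R(-3) = 25/2,  R(0) = -1,  R(1) = -5/6,  R(3) = -11/2.
So the minimum is R(3) = -11/2.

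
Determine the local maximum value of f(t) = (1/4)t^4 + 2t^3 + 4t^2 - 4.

0

f'(t) = t^3 + 6t^2 + 8t = 0 at t = -4, -2, 0.
Second-derivative test with f''(t) = 3t^2 + 12t + 8: f''(-4) = 8 > 0 ⇒ local minimum; f''(-2) = -4 < 0 ⇒ local maximum; f''(0) = 8 > 0 ⇒ local minimum.
So the local maximum value is f(-2) = 0.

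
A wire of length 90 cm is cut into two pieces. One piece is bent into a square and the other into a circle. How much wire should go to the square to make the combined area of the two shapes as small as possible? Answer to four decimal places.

50.4089

Let x be the length used for the square. Square side x/4; circle radius (90−x)/(2π).
A(x) = (x/4)² + π·((90−x)/(2π))² = x²/16 + (90−x)²/(4π) for 0 ≤ x ≤ 90. A'(x) = x/8 − (90−x)/(2π) = 0 gives x = 4·90/(π+4) ≈ 50.4089.
A'' = 1/8 + 1/(2π) > 0, so this gives the minimum combined area; x ≈ 50.4089 cm to the square.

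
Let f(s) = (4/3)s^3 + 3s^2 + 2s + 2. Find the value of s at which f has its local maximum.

-1

f'(s) = 4s^2 + 6s + 2. Setting f'(s) = 0 gives s ∈ {-1, -1/2}.
f''(s) = 8s + 6. f''(-1) = -2 < 0 ⇒ local maximum; f''(-1/2) = 2 > 0 ⇒ local minimum.
The local maximum is f(-1) = 5/3.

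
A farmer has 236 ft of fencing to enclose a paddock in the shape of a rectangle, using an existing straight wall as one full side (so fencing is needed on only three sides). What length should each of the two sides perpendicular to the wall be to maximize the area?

59

Let the sides perpendicular to the wall have length x and the parallel side y, so 2x + y = 236 and the area is A = xy = x(236 − 2x).
A'(x) = 236 − 4x = 0 gives x = 59, and A''(x) = −4 < 0 confirms a maximum.
Then y = 236 − 2·59 = 118 and A = 6962.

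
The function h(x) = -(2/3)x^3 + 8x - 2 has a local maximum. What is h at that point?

h'(x) = -2x^2 + 8. Setting h'(x) = 0 gives x ∈ {-2, 2}.
Since h''(x) = -4x, we get h''(-2) = 8 > 0 ⇒ local minimum; h''(2) = -8 < 0 ⇒ local maximum.
Thus h has its local maximum at x = 2, with value 26/3.

26/3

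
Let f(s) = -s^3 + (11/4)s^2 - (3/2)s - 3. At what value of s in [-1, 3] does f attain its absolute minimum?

3

f'(s) = -3s^2 + (11/2)s - 3/2, which vanishes at s = 1/3 and s = 3/2.
Evaluating at the critical points and endpoints: f(-1) = 9/4, f(1/3) = -349/108, f(3/2) = -39/16, f(3) = -39/4.
Hence the absolute minimum is -39/4 at s = 3.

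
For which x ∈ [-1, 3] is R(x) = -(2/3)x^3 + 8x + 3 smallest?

The derivative is -2x^2 + 8, whose only zero in [-1, 3] is x = 2.
Evaluating at the critical points and endpoints: R(-1) = -13/3,  R(2) = 41/3,  R(3) = 9.
So the minimum is R(-1) = -13/3.

-1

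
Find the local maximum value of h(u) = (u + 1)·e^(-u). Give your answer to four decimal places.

1.0000

By the product rule, h'(u) = (-u)·e^(-u). Since e^(-u) > 0, the only critical point is u = 0.
h''(0) has the same sign as -1 < 0, so this is a local maximum.
h(0) = (1)·e^(0) ≈ 1.0000.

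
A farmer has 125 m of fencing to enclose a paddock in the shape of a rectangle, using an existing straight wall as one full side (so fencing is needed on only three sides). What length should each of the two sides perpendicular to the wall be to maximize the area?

Let the sides perpendicular to the wall have length x and the parallel side y, so 2x + y = 125 and the area is A = xy = x(125 − 2x).
A'(x) = 125 − 4x = 0 gives x = 125/4, and A''(x) = −4 < 0 confirms a maximum.
Then y = 125 − 2·125/4 = 125/2 and A = 15625/8.

125/4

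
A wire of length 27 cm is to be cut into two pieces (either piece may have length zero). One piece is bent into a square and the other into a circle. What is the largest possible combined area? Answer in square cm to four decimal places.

58.0120

Let x be the length used for the square. Square side x/4; circle radius (27−x)/(2π).
A(x) = (x/4)² + π·((27−x)/(2π))² = x²/16 + (27−x)²/(4π) for 0 ≤ x ≤ 27. A'(x) = x/8 − (27−x)/(2π) = 0 gives x = 4·27/(π+4) ≈ 15.1227.
A'' > 0, so the interior critical point is a minimum; the maximum is at an endpoint. A(0) = 58.0120 and A(27) = 45.5625, so the largest area is 58.0120.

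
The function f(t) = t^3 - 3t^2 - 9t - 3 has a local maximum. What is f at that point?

f'(t) = 3t^2 - 6t - 9 = 0 at t = -1, 3.
Since f''(t) = 6t - 6, we get f''(-1) = -12 < 0 ⇒ local maximum; f''(3) = 12 > 0 ⇒ local minimum.
Thus f has its local maximum at t = -1, with value 2.

2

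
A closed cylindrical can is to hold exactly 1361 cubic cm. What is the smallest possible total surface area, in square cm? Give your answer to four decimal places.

679.8607

With radius r and height h, πr²h = 1361 so h = 1361/(πr²), and S(r) = 2πr² + 2πrh = 2πr² + 2·1361/r.
S'(r) = 4πr − 2·1361/r² = 0 ⇒ r³ = 1361/(2π), so r ≈ 6.0056 and h = 2r ≈ 12.0113.
S''(r) = 4π + 4·1361/r³ > 0, so this is the minimum; S ≈ 679.8607.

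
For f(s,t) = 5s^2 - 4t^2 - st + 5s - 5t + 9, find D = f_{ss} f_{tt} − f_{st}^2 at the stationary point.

∂f/∂s = 10s - t + 5 = 0 and ∂f/∂t = -s - 8t - 5 = 0, so (s, t) = (-5/9, -5/9).
The Hessian has f_{ss} = 10, f_{tt} = -8, f_{st} = -1, giving D = -81 < 0, so the point is a saddle point.
D = (10)·(-8) − (-1)^2 = -81.

-81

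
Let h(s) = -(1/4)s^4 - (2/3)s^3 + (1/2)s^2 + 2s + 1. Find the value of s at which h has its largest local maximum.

1

h'(s) = -s^3 - 2s^2 + s + 2. Setting h'(s) = 0 gives s ∈ {-2, -1, 1}.
Since h''(s) = -3s^2 - 4s + 1, we get h''(-2) = -3 < 0 ⇒ local maximum; h''(-1) = 2 > 0 ⇒ local minimum; h''(1) = -6 < 0 ⇒ local maximum.
Thus h has its largest local maximum at s = 1, with value 31/12.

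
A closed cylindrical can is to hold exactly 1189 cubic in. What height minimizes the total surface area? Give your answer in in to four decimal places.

With radius r and height h, πr²h = 1189 so h = 1189/(πr²), and S(r) = 2πr² + 2πrh = 2πr² + 2·1189/r.
S'(r) = 4πr − 2·1189/r² = 0 ⇒ r³ = 1189/(2π), so r ≈ 5.7412 and h = 2r ≈ 11.4823.
S''(r) = 4π + 4·1189/r³ > 0, so this is the minimum; S ≈ 621.3016.

11.4823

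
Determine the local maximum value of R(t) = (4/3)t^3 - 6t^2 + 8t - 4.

R'(t) = 4t^2 - 12t + 8 = 0 at t = 1, 2.
Since R''(t) = 8t - 12, we get R''(1) = -4 < 0 ⇒ local maximum; R''(2) = 4 > 0 ⇒ local minimum.
So the local maximum value is R(1) = -2/3.

-2/3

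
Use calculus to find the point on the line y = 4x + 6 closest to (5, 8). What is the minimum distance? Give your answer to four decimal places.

4.3656

Minimize D(x)^2 = (x - 5)^2 + (4x - 2)^2.
d/dx[D^2] = 2(x - 5) + 2·4·(4x - 2) = 0 ⇒ x = 13/17.
Then y = 154/17 and the distance is √(324/17) ≈ 4.3656.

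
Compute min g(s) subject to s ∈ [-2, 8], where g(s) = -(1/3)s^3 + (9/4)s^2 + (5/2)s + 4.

-8/3

The derivative is -s^2 + (9/2)s + 5/2, which vanishes at s = -1/2 and s = 5.
Candidates: g(-2) = 32/3; g(-1/2) = 161/48; g(5) = 373/12; g(8) = -8/3.
So the minimum is g(8) = -8/3.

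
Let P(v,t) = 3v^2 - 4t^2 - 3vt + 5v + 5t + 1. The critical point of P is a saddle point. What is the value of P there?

107/57

∂P/∂v = 6v - 3t + 5 = 0 and ∂P/∂t = -3v - 8t + 5 = 0, so (v, t) = (-25/57, 15/19).
The Hessian has P_{vv} = 6, P_{tt} = -8, P_{vt} = -3, giving D = -57 < 0, so the point is a saddle point.
P(-25/57, 15/19) = 107/57.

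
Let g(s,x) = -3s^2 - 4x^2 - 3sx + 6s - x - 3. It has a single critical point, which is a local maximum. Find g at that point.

∂g/∂s = -6s - 3x + 6 = 0 and ∂g/∂x = -3s - 8x - 1 = 0, so (s, x) = (17/13, -8/13).
The Hessian has g_{ss} = -6, g_{xx} = -8, g_{sx} = -3, giving D = 39 > 0 with g_{ss} < 0, so the point is a local maximum.
g(17/13, -8/13) = 16/13.

16/13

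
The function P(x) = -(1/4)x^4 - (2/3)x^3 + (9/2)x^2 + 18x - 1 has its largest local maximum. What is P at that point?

P'(x) = -x^3 - 2x^2 + 9x + 18 = 0 at x = -3, -2, 3.
Since P''(x) = -3x^2 - 4x + 9, we get P''(-3) = -6 < 0 ⇒ local maximum; P''(-2) = 5 > 0 ⇒ local minimum; P''(3) = -30 < 0 ⇒ local maximum.
Thus P has its largest local maximum at x = 3, with value 221/4.

221/4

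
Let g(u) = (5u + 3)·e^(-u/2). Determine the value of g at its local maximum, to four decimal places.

g'(u) = 5·e^(-u/2) + (5u + 3)·(-1/2)·e^(-u/2) = (-(5/2)u + 7/2)·e^(-u/2). Since e^(-u/2) > 0, the only critical point is u = 7/5.
g''(7/5) has the same sign as -5/2 < 0, so this is a local maximum.
g(7/5) = (10)·e^(-7/10) ≈ 4.9659.

4.9659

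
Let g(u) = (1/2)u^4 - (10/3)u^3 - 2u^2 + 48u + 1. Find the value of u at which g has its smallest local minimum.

-2

Critical points: g'(u) = 2u^3 - 10u^2 - 4u + 48 vanishes at u = -2, 3, 4.
Since g''(u) = 6u^2 - 20u - 4, we get g''(-2) = 60 > 0 ⇒ local minimum; g''(3) = -10 < 0 ⇒ local maximum; g''(4) = 12 > 0 ⇒ local minimum.
Thus g has its smallest local minimum at u = -2, with value -205/3.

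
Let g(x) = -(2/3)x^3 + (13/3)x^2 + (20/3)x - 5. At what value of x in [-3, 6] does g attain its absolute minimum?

-2/3

g'(x) = -2x^2 + (26/3)x + 20/3, which vanishes at x = -2/3 and x = 5.
Evaluating at the critical points and endpoints: g(-3) = 32, g(-2/3) = -593/81, g(5) = 160/3, g(6) = 47.
So the minimum is g(-2/3) = -593/81.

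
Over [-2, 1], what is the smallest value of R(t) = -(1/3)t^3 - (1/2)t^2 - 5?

-35/6

Differentiating, R'(t) = -t^2 - t; which vanishes at t = -1 and t = 0.
Compare values at every candidate in [-2, 1]: R(-2) = -13/3; R(-1) = -31/6; R(0) = -5; R(1) = -35/6.
Hence the absolute minimum is -35/6 at t = 1.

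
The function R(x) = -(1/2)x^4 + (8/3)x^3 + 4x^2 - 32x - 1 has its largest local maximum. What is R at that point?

R'(x) = -2x^3 + 8x^2 + 8x - 32. Setting R'(x) = 0 gives x ∈ {-2, 2, 4}.
Since R''(x) = -6x^2 + 16x + 8, we get R''(-2) = -48 < 0 ⇒ local maximum; R''(2) = 16 > 0 ⇒ local minimum; R''(4) = -24 < 0 ⇒ local maximum.
Thus R has its largest local maximum at x = -2, with value 149/3.

149/3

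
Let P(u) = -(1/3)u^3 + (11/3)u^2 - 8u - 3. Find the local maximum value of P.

9

Critical points: P'(u) = -u^2 + (22/3)u - 8 vanishes at u = 4/3, 6.
P''(u) = -2u + 22/3. P''(4/3) = 14/3 > 0 ⇒ local minimum; P''(6) = -14/3 < 0 ⇒ local maximum.
So the local maximum value is P(6) = 9.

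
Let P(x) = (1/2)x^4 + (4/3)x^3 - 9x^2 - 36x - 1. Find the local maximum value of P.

97/3

P'(x) = 2x^3 + 4x^2 - 18x - 36 = 0 at x = -3, -2, 3.
P''(x) = 6x^2 + 8x - 18. P''(-3) = 12 > 0 ⇒ local minimum; P''(-2) = -10 < 0 ⇒ local maximum; P''(3) = 60 > 0 ⇒ local minimum.
The local maximum is P(-2) = 97/3.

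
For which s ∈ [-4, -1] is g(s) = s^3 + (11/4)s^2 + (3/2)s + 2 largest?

-3/2

Differentiating, g'(s) = 3s^2 + (11/2)s + 3/2; whose only zero in [-4, -1] is s = -3/2.
Candidates: g(-4) = -24, g(-3/2) = 41/16, g(-1) = 9/4.
So the maximum is g(-3/2) = 41/16.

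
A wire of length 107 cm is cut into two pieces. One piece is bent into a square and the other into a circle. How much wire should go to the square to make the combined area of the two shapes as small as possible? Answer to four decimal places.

59.9306

Let x be the length used for the square. Square side x/4; circle radius (107−x)/(2π).
A(x) = (x/4)² + π·((107−x)/(2π))² = x²/16 + (107−x)²/(4π) for 0 ≤ x ≤ 107. A'(x) = x/8 − (107−x)/(2π) = 0 gives x = 4·107/(π+4) ≈ 59.9306.
A'' = 1/8 + 1/(2π) > 0, so this gives the minimum combined area; x ≈ 59.9306 cm to the square.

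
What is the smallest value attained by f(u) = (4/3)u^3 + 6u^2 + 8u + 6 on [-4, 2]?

f'(u) = 4u^2 + 12u + 8, which vanishes at u = -2 and u = -1.
Compare values at every candidate in [-4, 2]: f(-4) = -46/3; f(-2) = 10/3; f(-1) = 8/3; f(2) = 170/3.
Hence the absolute minimum is -46/3 at u = -4.

-46/3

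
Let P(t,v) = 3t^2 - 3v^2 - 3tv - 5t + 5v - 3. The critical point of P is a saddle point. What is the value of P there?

∂P/∂t = 6t - 3v - 5 = 0 and ∂P/∂v = -3t - 6v + 5 = 0, so (t, v) = (1, 1/3).
The Hessian has P_{tt} = 6, P_{vv} = -6, P_{tv} = -3, giving D = -45 < 0, so the point is a saddle point.
P(1, 1/3) = -14/3.

-14/3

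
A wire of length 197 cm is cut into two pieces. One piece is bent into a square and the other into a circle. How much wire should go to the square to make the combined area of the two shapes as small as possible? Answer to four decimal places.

Let x be the length used for the square. Square side x/4; circle radius (197−x)/(2π).
A(x) = (x/4)² + π·((197−x)/(2π))² = x²/16 + (197−x)²/(4π) for 0 ≤ x ≤ 197. A'(x) = x/8 − (197−x)/(2π) = 0 gives x = 4·197/(π+4) ≈ 110.3395.
A'' = 1/8 + 1/(2π) > 0, so this gives the minimum combined area; x ≈ 110.3395 cm to the square.

110.3395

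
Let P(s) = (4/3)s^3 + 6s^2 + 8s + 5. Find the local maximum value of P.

7/3

Critical points: P'(s) = 4s^2 + 12s + 8 vanishes at s = -2, -1.
Since P''(s) = 8s + 12, we get P''(-2) = -4 < 0 ⇒ local maximum; P''(-1) = 4 > 0 ⇒ local minimum.
So the local maximum value is P(-2) = 7/3.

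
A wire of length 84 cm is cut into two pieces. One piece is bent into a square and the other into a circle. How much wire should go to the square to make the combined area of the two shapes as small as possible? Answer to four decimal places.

Let x be the length used for the square. Square side x/4; circle radius (84−x)/(2π).
A(x) = (x/4)² + π·((84−x)/(2π))² = x²/16 + (84−x)²/(4π) for 0 ≤ x ≤ 84. A'(x) = x/8 − (84−x)/(2π) = 0 gives x = 4·84/(π+4) ≈ 47.0483.
A'' = 1/8 + 1/(2π) > 0, so this gives the minimum combined area; x ≈ 47.0483 cm to the square.

47.0483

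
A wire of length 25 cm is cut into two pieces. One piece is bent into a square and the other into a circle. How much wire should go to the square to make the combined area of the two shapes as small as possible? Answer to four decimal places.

14.0025

Let x be the length used for the square. Square side x/4; circle radius (25−x)/(2π).
A(x) = (x/4)² + π·((25−x)/(2π))² = x²/16 + (25−x)²/(4π) for 0 ≤ x ≤ 25. A'(x) = x/8 − (25−x)/(2π) = 0 gives x = 4·25/(π+4) ≈ 14.0025.
A'' = 1/8 + 1/(2π) > 0, so this gives the minimum combined area; x ≈ 14.0025 cm to the square.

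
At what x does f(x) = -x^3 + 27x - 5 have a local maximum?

3

f'(x) = -3x^2 + 27. Setting f'(x) = 0 gives x ∈ {-3, 3}.
f''(x) = -6x. f''(-3) = 18 > 0 ⇒ local minimum; f''(3) = -18 < 0 ⇒ local maximum.
The local maximum is f(3) = 49.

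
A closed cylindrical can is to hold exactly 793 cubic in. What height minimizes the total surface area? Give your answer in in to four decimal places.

With radius r and height h, πr²h = 793 so h = 793/(πr²), and S(r) = 2πr² + 2πrh = 2πr² + 2·793/r.
S'(r) = 4πr − 2·793/r² = 0 ⇒ r³ = 793/(2π), so r ≈ 5.0161 and h = 2r ≈ 10.0322.
S''(r) = 4π + 4·793/r³ > 0, so this is the minimum; S ≈ 474.2747.

10.0322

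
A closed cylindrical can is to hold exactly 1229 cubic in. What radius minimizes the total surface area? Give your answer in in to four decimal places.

5.8048

With radius r and height h, πr²h = 1229 so h = 1229/(πr²), and S(r) = 2πr² + 2πrh = 2πr² + 2·1229/r.
S'(r) = 4πr − 2·1229/r² = 0 ⇒ r³ = 1229/(2π), so r ≈ 5.8048 and h = 2r ≈ 11.6097.
S''(r) = 4π + 4·1229/r³ > 0, so this is the minimum; S ≈ 635.1590.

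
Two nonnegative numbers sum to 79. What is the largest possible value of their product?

With x + y = 79, the product is P(x) = x(79 − x).
P'(x) = 79 − 2x = 0 gives x = 79/2; P'' = −2 < 0, so this is the maximum.
P = 79/2·79/2 = 6241/4.

6241/4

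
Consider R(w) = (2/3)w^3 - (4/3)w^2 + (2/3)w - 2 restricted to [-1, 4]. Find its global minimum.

-14/3

Differentiating, R'(w) = 2w^2 - (8/3)w + 2/3; which vanishes at w = 1/3 and w = 1.
Evaluating at the critical points and endpoints: R(-1) = -14/3,  R(1/3) = -154/81,  R(1) = -2,  R(4) = 22.
Hence the absolute minimum is -14/3 at w = -1.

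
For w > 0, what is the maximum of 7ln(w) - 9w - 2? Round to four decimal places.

-10.7592

g'(w) = 7/w − 9 = 0 gives w = 7/9.
g''(w) = -7/w², which is negative for w > 0, so this is a local maximum.
g(7/9) = 7·ln(7/9) - 7 - 2 ≈ -10.7592.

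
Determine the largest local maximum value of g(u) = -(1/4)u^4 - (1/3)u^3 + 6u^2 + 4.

g'(u) = -u^3 - u^2 + 12u. Setting g'(u) = 0 gives u ∈ {-4, 0, 3}.
Since g''(u) = -3u^2 - 2u + 12, we get g''(-4) = -28 < 0 ⇒ local maximum; g''(0) = 12 > 0 ⇒ local minimum; g''(3) = -21 < 0 ⇒ local maximum.
So the largest local maximum value is g(-4) = 172/3.

172/3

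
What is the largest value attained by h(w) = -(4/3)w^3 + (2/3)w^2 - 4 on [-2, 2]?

The derivative is -4w^2 + (4/3)w, which vanishes at w = 0 and w = 1/3.
Evaluating at the critical points and endpoints: h(-2) = 28/3; h(0) = -4; h(1/3) = -322/81; h(2) = -12.
Hence the absolute maximum is 28/3 at w = -2.

28/3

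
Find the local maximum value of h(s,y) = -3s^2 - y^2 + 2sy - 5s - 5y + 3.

87/4

∂h/∂s = -6s + 2y - 5 = 0 and ∂h/∂y = 2s - 2y - 5 = 0, so (s, y) = (-5/2, -5).
The Hessian has h_{ss} = -6, h_{yy} = -2, h_{sy} = 2, giving D = 8 > 0 with h_{ss} < 0, so the point is a local maximum.
h(-5/2, -5) = 87/4.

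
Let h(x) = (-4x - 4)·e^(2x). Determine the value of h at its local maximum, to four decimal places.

0.0996

By the product rule, h'(x) = (-8x - 12)·e^(2x). Since e^(2x) > 0, the only critical point is x = -3/2.
h''(-3/2) has the same sign as -8 < 0, so this is a local maximum.
h(-3/2) = (2)·e^(-3) ≈ 0.0996.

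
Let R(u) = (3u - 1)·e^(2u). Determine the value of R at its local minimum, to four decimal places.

-1.0748

R'(u) = 3·e^(2u) + (3u - 1)·2·e^(2u) = (6u + 1)·e^(2u). Since e^(2u) > 0, the only critical point is u = -1/6.
R''(-1/6) has the same sign as 6 > 0, so this is a local minimum.
R(-1/6) = (-3/2)·e^(-1/3) ≈ -1.0748.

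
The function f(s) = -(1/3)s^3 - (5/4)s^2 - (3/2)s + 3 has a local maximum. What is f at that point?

f'(s) = -s^2 - (5/2)s - 3/2 = 0 at s = -3/2, -1.
f''(s) = -2s - 5/2. f''(-3/2) = 1/2 > 0 ⇒ local minimum; f''(-1) = -1/2 < 0 ⇒ local maximum.
So the local maximum value is f(-1) = 43/12.

43/12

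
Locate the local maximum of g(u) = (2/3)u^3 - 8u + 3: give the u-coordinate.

Critical points: g'(u) = 2u^2 - 8 vanishes at u = -2, 2.
g''(u) = 4u. g''(-2) = -8 < 0 ⇒ local maximum; g''(2) = 8 > 0 ⇒ local minimum.
Thus g has its local maximum at u = -2, with value 41/3.

-2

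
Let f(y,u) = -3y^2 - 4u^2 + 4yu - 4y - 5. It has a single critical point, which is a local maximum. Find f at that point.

∂f/∂y = -6y + 4u - 4 = 0 and ∂f/∂u = 4y - 8u = 0, so (y, u) = (-1, -1/2).
The Hessian has f_{yy} = -6, f_{uu} = -8, f_{yu} = 4, giving D = 32 > 0 with f_{yy} < 0, so the point is a local maximum.
f(-1, -1/2) = -3.

-3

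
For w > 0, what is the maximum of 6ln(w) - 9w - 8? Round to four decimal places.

R'(w) = 6/w − 9 = 0 gives w = 2/3.
R''(w) = -6/w², which is negative for w > 0, so this is a local maximum.
R(2/3) = 6·ln(2/3) - 6 - 8 ≈ -16.4328.

-16.4328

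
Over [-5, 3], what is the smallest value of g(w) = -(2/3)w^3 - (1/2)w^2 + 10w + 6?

-281/24

Differentiating, g'(w) = -2w^2 - w + 10; which vanishes at w = -5/2 and w = 2.
Candidates: g(-5) = 161/6; g(-5/2) = -281/24; g(2) = 56/3; g(3) = 27/2.
The minimum over the interval is -281/24, attained at w = -5/2.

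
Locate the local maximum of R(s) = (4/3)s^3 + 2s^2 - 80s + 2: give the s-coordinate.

R'(s) = 4s^2 + 4s - 80 = 0 at s = -5, 4.
Since R''(s) = 8s + 4, we get R''(-5) = -36 < 0 ⇒ local maximum; R''(4) = 36 > 0 ⇒ local minimum.
The local maximum is R(-5) = 856/3.

-5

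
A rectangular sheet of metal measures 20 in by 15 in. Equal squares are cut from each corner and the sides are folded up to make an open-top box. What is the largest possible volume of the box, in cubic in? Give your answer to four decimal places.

With cut size x, the volume is V(x) = x(20 − 2x)(15 − 2x) for 0 < x < 7.5.
V'(x) = 12x^2 − 140x + 300. Setting V'(x) = 0 gives x ≈ 2.8287 (the root in (0, 7.5)).
V''(x) = 24x − 140 is negative there, so this is the maximum; V ≈ 379.0378.

379.0378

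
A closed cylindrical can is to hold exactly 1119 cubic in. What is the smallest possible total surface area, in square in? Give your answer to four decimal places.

596.6705

With radius r and height h, πr²h = 1119 so h = 1119/(πr²), and S(r) = 2πr² + 2πrh = 2πr² + 2·1119/r.
S'(r) = 4πr − 2·1119/r² = 0 ⇒ r³ = 1119/(2π), so r ≈ 5.6262 and h = 2r ≈ 11.2524.
S''(r) = 4π + 4·1119/r³ > 0, so this is the minimum; S ≈ 596.6705.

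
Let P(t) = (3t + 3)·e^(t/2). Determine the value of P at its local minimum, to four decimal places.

-1.3388

By the product rule, P'(t) = ((3/2)t + 9/2)·e^(t/2). Since e^(t/2) > 0, the only critical point is t = -3.
P''(-3) has the same sign as 3/2 > 0, so this is a local minimum.
P(-3) = (-6)·e^(-3/2) ≈ -1.3388.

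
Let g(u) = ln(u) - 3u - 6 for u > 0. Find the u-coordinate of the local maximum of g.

g'(u) = 1/u − 3 = 0 gives u = 1/3.
g''(u) = -1/u², which is negative for u > 0, so this is a local maximum.
g(1/3) = 1·ln(1/3) - 1 - 6 ≈ -8.0986.

1/3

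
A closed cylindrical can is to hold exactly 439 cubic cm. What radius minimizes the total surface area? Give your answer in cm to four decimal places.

4.1187

With radius r and height h, πr²h = 439 so h = 439/(πr²), and S(r) = 2πr² + 2πrh = 2πr² + 2·439/r.
S'(r) = 4πr − 2·439/r² = 0 ⇒ r³ = 439/(2π), so r ≈ 4.1187 and h = 2r ≈ 8.2374.
S''(r) = 4π + 4·439/r³ > 0, so this is the minimum; S ≈ 319.7601.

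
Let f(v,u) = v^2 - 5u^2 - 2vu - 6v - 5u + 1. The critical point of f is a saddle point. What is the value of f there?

-71/24

∂f/∂v = 2v - 2u - 6 = 0 and ∂f/∂u = -2v - 10u - 5 = 0, so (v, u) = (25/12, -11/12).
The Hessian has f_{vv} = 2, f_{uu} = -10, f_{vu} = -2, giving D = -24 < 0, so the point is a saddle point.
f(25/12, -11/12) = -71/24.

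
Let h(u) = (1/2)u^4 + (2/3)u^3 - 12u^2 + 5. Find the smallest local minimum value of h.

-305/3

h'(u) = 2u^3 + 2u^2 - 24u. Setting h'(u) = 0 gives u ∈ {-4, 0, 3}.
h''(u) = 6u^2 + 4u - 24. h''(-4) = 56 > 0 ⇒ local minimum; h''(0) = -24 < 0 ⇒ local maximum; h''(3) = 42 > 0 ⇒ local minimum.
The smallest local minimum is h(-4) = -305/3.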